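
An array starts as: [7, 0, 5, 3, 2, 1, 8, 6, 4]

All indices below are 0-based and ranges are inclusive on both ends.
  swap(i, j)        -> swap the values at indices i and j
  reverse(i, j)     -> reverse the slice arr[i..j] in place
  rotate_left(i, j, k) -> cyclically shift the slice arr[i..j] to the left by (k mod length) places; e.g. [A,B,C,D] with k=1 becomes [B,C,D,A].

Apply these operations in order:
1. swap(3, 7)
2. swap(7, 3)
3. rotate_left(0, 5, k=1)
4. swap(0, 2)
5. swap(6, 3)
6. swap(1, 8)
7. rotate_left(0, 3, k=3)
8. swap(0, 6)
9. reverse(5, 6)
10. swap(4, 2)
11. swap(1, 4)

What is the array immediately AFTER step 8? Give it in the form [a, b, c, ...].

After 1 (swap(3, 7)): [7, 0, 5, 6, 2, 1, 8, 3, 4]
After 2 (swap(7, 3)): [7, 0, 5, 3, 2, 1, 8, 6, 4]
After 3 (rotate_left(0, 5, k=1)): [0, 5, 3, 2, 1, 7, 8, 6, 4]
After 4 (swap(0, 2)): [3, 5, 0, 2, 1, 7, 8, 6, 4]
After 5 (swap(6, 3)): [3, 5, 0, 8, 1, 7, 2, 6, 4]
After 6 (swap(1, 8)): [3, 4, 0, 8, 1, 7, 2, 6, 5]
After 7 (rotate_left(0, 3, k=3)): [8, 3, 4, 0, 1, 7, 2, 6, 5]
After 8 (swap(0, 6)): [2, 3, 4, 0, 1, 7, 8, 6, 5]

Answer: [2, 3, 4, 0, 1, 7, 8, 6, 5]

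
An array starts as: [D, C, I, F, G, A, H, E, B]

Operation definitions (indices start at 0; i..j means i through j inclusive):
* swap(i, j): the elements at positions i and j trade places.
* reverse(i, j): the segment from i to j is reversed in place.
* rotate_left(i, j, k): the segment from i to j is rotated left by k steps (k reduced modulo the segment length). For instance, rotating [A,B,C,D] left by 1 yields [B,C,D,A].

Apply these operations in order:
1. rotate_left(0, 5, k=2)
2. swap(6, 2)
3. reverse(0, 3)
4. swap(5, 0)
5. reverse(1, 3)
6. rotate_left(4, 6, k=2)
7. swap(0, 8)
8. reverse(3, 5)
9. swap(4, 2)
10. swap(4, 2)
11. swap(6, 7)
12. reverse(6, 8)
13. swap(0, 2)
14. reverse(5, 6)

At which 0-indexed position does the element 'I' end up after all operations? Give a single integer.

After 1 (rotate_left(0, 5, k=2)): [I, F, G, A, D, C, H, E, B]
After 2 (swap(6, 2)): [I, F, H, A, D, C, G, E, B]
After 3 (reverse(0, 3)): [A, H, F, I, D, C, G, E, B]
After 4 (swap(5, 0)): [C, H, F, I, D, A, G, E, B]
After 5 (reverse(1, 3)): [C, I, F, H, D, A, G, E, B]
After 6 (rotate_left(4, 6, k=2)): [C, I, F, H, G, D, A, E, B]
After 7 (swap(0, 8)): [B, I, F, H, G, D, A, E, C]
After 8 (reverse(3, 5)): [B, I, F, D, G, H, A, E, C]
After 9 (swap(4, 2)): [B, I, G, D, F, H, A, E, C]
After 10 (swap(4, 2)): [B, I, F, D, G, H, A, E, C]
After 11 (swap(6, 7)): [B, I, F, D, G, H, E, A, C]
After 12 (reverse(6, 8)): [B, I, F, D, G, H, C, A, E]
After 13 (swap(0, 2)): [F, I, B, D, G, H, C, A, E]
After 14 (reverse(5, 6)): [F, I, B, D, G, C, H, A, E]

Answer: 1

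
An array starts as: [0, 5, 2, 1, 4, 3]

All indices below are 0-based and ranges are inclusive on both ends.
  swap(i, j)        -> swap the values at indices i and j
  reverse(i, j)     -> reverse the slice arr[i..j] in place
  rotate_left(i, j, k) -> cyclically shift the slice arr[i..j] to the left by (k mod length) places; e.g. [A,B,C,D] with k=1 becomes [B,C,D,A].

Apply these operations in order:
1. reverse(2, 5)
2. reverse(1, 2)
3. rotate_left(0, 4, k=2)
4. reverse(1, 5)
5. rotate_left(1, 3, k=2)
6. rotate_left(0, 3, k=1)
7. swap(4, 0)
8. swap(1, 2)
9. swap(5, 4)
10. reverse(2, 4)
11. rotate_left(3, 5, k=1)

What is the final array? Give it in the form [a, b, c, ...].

Answer: [1, 3, 4, 2, 0, 5]

Derivation:
After 1 (reverse(2, 5)): [0, 5, 3, 4, 1, 2]
After 2 (reverse(1, 2)): [0, 3, 5, 4, 1, 2]
After 3 (rotate_left(0, 4, k=2)): [5, 4, 1, 0, 3, 2]
After 4 (reverse(1, 5)): [5, 2, 3, 0, 1, 4]
After 5 (rotate_left(1, 3, k=2)): [5, 0, 2, 3, 1, 4]
After 6 (rotate_left(0, 3, k=1)): [0, 2, 3, 5, 1, 4]
After 7 (swap(4, 0)): [1, 2, 3, 5, 0, 4]
After 8 (swap(1, 2)): [1, 3, 2, 5, 0, 4]
After 9 (swap(5, 4)): [1, 3, 2, 5, 4, 0]
After 10 (reverse(2, 4)): [1, 3, 4, 5, 2, 0]
After 11 (rotate_left(3, 5, k=1)): [1, 3, 4, 2, 0, 5]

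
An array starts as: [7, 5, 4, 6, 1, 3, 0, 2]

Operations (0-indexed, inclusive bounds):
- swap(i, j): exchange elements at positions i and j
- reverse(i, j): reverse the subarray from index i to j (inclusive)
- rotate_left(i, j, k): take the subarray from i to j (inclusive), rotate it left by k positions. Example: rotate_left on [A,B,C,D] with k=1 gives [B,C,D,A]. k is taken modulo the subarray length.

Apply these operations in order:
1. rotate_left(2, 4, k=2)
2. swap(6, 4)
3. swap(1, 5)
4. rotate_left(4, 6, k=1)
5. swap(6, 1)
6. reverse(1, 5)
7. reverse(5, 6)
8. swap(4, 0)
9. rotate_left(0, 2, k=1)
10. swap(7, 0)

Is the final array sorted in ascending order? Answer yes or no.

Answer: no

Derivation:
After 1 (rotate_left(2, 4, k=2)): [7, 5, 1, 4, 6, 3, 0, 2]
After 2 (swap(6, 4)): [7, 5, 1, 4, 0, 3, 6, 2]
After 3 (swap(1, 5)): [7, 3, 1, 4, 0, 5, 6, 2]
After 4 (rotate_left(4, 6, k=1)): [7, 3, 1, 4, 5, 6, 0, 2]
After 5 (swap(6, 1)): [7, 0, 1, 4, 5, 6, 3, 2]
After 6 (reverse(1, 5)): [7, 6, 5, 4, 1, 0, 3, 2]
After 7 (reverse(5, 6)): [7, 6, 5, 4, 1, 3, 0, 2]
After 8 (swap(4, 0)): [1, 6, 5, 4, 7, 3, 0, 2]
After 9 (rotate_left(0, 2, k=1)): [6, 5, 1, 4, 7, 3, 0, 2]
After 10 (swap(7, 0)): [2, 5, 1, 4, 7, 3, 0, 6]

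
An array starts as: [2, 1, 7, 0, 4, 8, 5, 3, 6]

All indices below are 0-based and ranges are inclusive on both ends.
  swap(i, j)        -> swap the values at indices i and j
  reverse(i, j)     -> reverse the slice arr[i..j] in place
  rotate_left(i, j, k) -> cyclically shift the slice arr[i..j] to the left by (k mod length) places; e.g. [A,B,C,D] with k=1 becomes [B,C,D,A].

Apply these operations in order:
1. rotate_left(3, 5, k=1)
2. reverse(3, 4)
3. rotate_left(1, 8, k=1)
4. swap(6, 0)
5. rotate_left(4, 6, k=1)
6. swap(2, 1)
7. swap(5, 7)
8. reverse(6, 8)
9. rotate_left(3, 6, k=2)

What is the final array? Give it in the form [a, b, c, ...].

After 1 (rotate_left(3, 5, k=1)): [2, 1, 7, 4, 8, 0, 5, 3, 6]
After 2 (reverse(3, 4)): [2, 1, 7, 8, 4, 0, 5, 3, 6]
After 3 (rotate_left(1, 8, k=1)): [2, 7, 8, 4, 0, 5, 3, 6, 1]
After 4 (swap(6, 0)): [3, 7, 8, 4, 0, 5, 2, 6, 1]
After 5 (rotate_left(4, 6, k=1)): [3, 7, 8, 4, 5, 2, 0, 6, 1]
After 6 (swap(2, 1)): [3, 8, 7, 4, 5, 2, 0, 6, 1]
After 7 (swap(5, 7)): [3, 8, 7, 4, 5, 6, 0, 2, 1]
After 8 (reverse(6, 8)): [3, 8, 7, 4, 5, 6, 1, 2, 0]
After 9 (rotate_left(3, 6, k=2)): [3, 8, 7, 6, 1, 4, 5, 2, 0]

Answer: [3, 8, 7, 6, 1, 4, 5, 2, 0]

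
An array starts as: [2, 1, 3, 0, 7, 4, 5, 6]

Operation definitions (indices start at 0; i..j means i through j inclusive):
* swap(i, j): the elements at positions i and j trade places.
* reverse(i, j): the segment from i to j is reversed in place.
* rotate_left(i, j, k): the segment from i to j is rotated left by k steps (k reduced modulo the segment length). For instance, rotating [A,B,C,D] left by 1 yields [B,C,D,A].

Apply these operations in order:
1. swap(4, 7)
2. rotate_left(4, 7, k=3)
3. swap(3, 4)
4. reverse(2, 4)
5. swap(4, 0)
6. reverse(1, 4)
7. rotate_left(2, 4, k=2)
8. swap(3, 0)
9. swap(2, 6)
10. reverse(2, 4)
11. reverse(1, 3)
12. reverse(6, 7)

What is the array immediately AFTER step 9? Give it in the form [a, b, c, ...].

After 1 (swap(4, 7)): [2, 1, 3, 0, 6, 4, 5, 7]
After 2 (rotate_left(4, 7, k=3)): [2, 1, 3, 0, 7, 6, 4, 5]
After 3 (swap(3, 4)): [2, 1, 3, 7, 0, 6, 4, 5]
After 4 (reverse(2, 4)): [2, 1, 0, 7, 3, 6, 4, 5]
After 5 (swap(4, 0)): [3, 1, 0, 7, 2, 6, 4, 5]
After 6 (reverse(1, 4)): [3, 2, 7, 0, 1, 6, 4, 5]
After 7 (rotate_left(2, 4, k=2)): [3, 2, 1, 7, 0, 6, 4, 5]
After 8 (swap(3, 0)): [7, 2, 1, 3, 0, 6, 4, 5]
After 9 (swap(2, 6)): [7, 2, 4, 3, 0, 6, 1, 5]

Answer: [7, 2, 4, 3, 0, 6, 1, 5]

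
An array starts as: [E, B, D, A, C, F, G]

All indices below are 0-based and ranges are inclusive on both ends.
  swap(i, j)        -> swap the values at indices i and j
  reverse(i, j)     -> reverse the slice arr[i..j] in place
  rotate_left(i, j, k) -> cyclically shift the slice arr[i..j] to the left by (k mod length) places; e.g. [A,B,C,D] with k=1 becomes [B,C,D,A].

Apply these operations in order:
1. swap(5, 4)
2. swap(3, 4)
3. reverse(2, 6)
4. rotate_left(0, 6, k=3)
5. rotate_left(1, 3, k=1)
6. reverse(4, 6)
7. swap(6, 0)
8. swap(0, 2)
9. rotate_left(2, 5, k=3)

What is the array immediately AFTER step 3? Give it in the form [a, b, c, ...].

After 1 (swap(5, 4)): [E, B, D, A, F, C, G]
After 2 (swap(3, 4)): [E, B, D, F, A, C, G]
After 3 (reverse(2, 6)): [E, B, G, C, A, F, D]

Answer: [E, B, G, C, A, F, D]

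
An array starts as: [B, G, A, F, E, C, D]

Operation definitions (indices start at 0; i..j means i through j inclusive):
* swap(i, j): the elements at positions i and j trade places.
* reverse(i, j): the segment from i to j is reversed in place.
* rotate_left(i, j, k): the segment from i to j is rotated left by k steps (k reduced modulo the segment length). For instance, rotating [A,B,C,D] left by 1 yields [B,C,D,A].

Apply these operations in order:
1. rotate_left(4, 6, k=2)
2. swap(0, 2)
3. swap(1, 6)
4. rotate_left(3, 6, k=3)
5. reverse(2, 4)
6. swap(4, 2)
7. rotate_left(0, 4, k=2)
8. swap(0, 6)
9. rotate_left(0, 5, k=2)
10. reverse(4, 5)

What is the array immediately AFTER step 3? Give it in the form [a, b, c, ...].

After 1 (rotate_left(4, 6, k=2)): [B, G, A, F, D, E, C]
After 2 (swap(0, 2)): [A, G, B, F, D, E, C]
After 3 (swap(1, 6)): [A, C, B, F, D, E, G]

Answer: [A, C, B, F, D, E, G]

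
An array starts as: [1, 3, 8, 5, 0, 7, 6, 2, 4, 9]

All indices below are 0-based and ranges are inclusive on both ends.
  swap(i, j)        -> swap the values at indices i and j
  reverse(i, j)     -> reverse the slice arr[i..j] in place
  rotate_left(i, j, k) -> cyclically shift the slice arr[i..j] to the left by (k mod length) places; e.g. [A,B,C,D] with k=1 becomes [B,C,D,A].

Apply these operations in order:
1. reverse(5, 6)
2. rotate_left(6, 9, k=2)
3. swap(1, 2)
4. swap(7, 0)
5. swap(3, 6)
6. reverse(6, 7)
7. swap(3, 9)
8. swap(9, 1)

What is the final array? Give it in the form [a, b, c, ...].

Answer: [9, 4, 3, 2, 0, 6, 1, 5, 7, 8]

Derivation:
After 1 (reverse(5, 6)): [1, 3, 8, 5, 0, 6, 7, 2, 4, 9]
After 2 (rotate_left(6, 9, k=2)): [1, 3, 8, 5, 0, 6, 4, 9, 7, 2]
After 3 (swap(1, 2)): [1, 8, 3, 5, 0, 6, 4, 9, 7, 2]
After 4 (swap(7, 0)): [9, 8, 3, 5, 0, 6, 4, 1, 7, 2]
After 5 (swap(3, 6)): [9, 8, 3, 4, 0, 6, 5, 1, 7, 2]
After 6 (reverse(6, 7)): [9, 8, 3, 4, 0, 6, 1, 5, 7, 2]
After 7 (swap(3, 9)): [9, 8, 3, 2, 0, 6, 1, 5, 7, 4]
After 8 (swap(9, 1)): [9, 4, 3, 2, 0, 6, 1, 5, 7, 8]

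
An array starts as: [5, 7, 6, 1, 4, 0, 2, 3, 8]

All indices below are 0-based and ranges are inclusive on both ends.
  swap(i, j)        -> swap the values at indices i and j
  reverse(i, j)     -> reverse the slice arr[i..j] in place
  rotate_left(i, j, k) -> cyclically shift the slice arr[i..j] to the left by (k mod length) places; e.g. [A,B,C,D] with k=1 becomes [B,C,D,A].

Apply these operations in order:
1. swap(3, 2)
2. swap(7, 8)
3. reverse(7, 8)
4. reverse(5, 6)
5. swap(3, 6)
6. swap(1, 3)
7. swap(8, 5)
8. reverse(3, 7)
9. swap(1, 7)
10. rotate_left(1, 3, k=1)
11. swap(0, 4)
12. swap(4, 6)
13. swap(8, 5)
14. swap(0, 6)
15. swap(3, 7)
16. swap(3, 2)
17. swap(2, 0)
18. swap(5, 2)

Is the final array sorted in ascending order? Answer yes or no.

After 1 (swap(3, 2)): [5, 7, 1, 6, 4, 0, 2, 3, 8]
After 2 (swap(7, 8)): [5, 7, 1, 6, 4, 0, 2, 8, 3]
After 3 (reverse(7, 8)): [5, 7, 1, 6, 4, 0, 2, 3, 8]
After 4 (reverse(5, 6)): [5, 7, 1, 6, 4, 2, 0, 3, 8]
After 5 (swap(3, 6)): [5, 7, 1, 0, 4, 2, 6, 3, 8]
After 6 (swap(1, 3)): [5, 0, 1, 7, 4, 2, 6, 3, 8]
After 7 (swap(8, 5)): [5, 0, 1, 7, 4, 8, 6, 3, 2]
After 8 (reverse(3, 7)): [5, 0, 1, 3, 6, 8, 4, 7, 2]
After 9 (swap(1, 7)): [5, 7, 1, 3, 6, 8, 4, 0, 2]
After 10 (rotate_left(1, 3, k=1)): [5, 1, 3, 7, 6, 8, 4, 0, 2]
After 11 (swap(0, 4)): [6, 1, 3, 7, 5, 8, 4, 0, 2]
After 12 (swap(4, 6)): [6, 1, 3, 7, 4, 8, 5, 0, 2]
After 13 (swap(8, 5)): [6, 1, 3, 7, 4, 2, 5, 0, 8]
After 14 (swap(0, 6)): [5, 1, 3, 7, 4, 2, 6, 0, 8]
After 15 (swap(3, 7)): [5, 1, 3, 0, 4, 2, 6, 7, 8]
After 16 (swap(3, 2)): [5, 1, 0, 3, 4, 2, 6, 7, 8]
After 17 (swap(2, 0)): [0, 1, 5, 3, 4, 2, 6, 7, 8]
After 18 (swap(5, 2)): [0, 1, 2, 3, 4, 5, 6, 7, 8]

Answer: yes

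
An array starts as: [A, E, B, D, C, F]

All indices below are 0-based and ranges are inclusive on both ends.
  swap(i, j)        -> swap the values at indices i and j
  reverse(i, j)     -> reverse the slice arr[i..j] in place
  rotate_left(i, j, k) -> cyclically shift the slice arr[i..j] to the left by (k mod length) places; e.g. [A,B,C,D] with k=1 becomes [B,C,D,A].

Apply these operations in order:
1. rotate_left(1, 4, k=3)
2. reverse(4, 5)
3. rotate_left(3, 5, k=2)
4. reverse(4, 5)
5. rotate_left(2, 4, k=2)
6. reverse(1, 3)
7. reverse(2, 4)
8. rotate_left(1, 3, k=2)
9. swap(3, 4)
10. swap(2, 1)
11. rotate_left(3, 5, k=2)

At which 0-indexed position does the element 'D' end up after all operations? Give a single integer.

After 1 (rotate_left(1, 4, k=3)): [A, C, E, B, D, F]
After 2 (reverse(4, 5)): [A, C, E, B, F, D]
After 3 (rotate_left(3, 5, k=2)): [A, C, E, D, B, F]
After 4 (reverse(4, 5)): [A, C, E, D, F, B]
After 5 (rotate_left(2, 4, k=2)): [A, C, F, E, D, B]
After 6 (reverse(1, 3)): [A, E, F, C, D, B]
After 7 (reverse(2, 4)): [A, E, D, C, F, B]
After 8 (rotate_left(1, 3, k=2)): [A, C, E, D, F, B]
After 9 (swap(3, 4)): [A, C, E, F, D, B]
After 10 (swap(2, 1)): [A, E, C, F, D, B]
After 11 (rotate_left(3, 5, k=2)): [A, E, C, B, F, D]

Answer: 5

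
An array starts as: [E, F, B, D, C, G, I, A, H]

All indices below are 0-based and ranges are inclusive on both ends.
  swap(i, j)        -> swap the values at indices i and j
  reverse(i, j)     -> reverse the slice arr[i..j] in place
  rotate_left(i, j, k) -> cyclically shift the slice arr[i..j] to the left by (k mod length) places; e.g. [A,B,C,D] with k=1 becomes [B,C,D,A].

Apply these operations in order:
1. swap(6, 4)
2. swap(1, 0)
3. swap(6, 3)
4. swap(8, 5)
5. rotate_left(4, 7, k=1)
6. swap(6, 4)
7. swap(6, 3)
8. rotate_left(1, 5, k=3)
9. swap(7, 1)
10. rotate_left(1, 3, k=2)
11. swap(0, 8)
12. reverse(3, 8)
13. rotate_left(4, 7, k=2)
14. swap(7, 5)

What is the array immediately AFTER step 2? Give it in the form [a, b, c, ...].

Answer: [F, E, B, D, I, G, C, A, H]

Derivation:
After 1 (swap(6, 4)): [E, F, B, D, I, G, C, A, H]
After 2 (swap(1, 0)): [F, E, B, D, I, G, C, A, H]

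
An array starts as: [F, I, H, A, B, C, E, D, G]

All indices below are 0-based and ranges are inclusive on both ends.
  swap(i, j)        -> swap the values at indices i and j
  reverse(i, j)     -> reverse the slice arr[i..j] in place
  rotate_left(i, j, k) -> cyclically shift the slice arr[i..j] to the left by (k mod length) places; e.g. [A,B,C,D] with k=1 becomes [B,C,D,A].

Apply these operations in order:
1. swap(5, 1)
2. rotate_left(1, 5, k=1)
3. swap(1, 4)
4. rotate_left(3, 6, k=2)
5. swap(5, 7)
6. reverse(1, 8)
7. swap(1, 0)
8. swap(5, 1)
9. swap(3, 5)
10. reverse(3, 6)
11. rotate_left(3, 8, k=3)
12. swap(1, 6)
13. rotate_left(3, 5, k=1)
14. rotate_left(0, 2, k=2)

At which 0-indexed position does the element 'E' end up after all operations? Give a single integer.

Answer: 6

Derivation:
After 1 (swap(5, 1)): [F, C, H, A, B, I, E, D, G]
After 2 (rotate_left(1, 5, k=1)): [F, H, A, B, I, C, E, D, G]
After 3 (swap(1, 4)): [F, I, A, B, H, C, E, D, G]
After 4 (rotate_left(3, 6, k=2)): [F, I, A, C, E, B, H, D, G]
After 5 (swap(5, 7)): [F, I, A, C, E, D, H, B, G]
After 6 (reverse(1, 8)): [F, G, B, H, D, E, C, A, I]
After 7 (swap(1, 0)): [G, F, B, H, D, E, C, A, I]
After 8 (swap(5, 1)): [G, E, B, H, D, F, C, A, I]
After 9 (swap(3, 5)): [G, E, B, F, D, H, C, A, I]
After 10 (reverse(3, 6)): [G, E, B, C, H, D, F, A, I]
After 11 (rotate_left(3, 8, k=3)): [G, E, B, F, A, I, C, H, D]
After 12 (swap(1, 6)): [G, C, B, F, A, I, E, H, D]
After 13 (rotate_left(3, 5, k=1)): [G, C, B, A, I, F, E, H, D]
After 14 (rotate_left(0, 2, k=2)): [B, G, C, A, I, F, E, H, D]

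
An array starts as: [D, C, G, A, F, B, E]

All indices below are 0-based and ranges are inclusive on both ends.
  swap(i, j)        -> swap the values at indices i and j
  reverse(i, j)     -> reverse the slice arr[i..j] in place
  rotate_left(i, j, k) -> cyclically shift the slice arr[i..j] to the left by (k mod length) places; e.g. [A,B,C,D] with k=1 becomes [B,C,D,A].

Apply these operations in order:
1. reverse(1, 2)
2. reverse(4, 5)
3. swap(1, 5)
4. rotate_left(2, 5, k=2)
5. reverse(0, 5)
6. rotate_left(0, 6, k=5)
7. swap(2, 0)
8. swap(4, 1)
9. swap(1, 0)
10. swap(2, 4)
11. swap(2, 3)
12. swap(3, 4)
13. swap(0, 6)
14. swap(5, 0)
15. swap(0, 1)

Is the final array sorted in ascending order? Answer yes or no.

Answer: yes

Derivation:
After 1 (reverse(1, 2)): [D, G, C, A, F, B, E]
After 2 (reverse(4, 5)): [D, G, C, A, B, F, E]
After 3 (swap(1, 5)): [D, F, C, A, B, G, E]
After 4 (rotate_left(2, 5, k=2)): [D, F, B, G, C, A, E]
After 5 (reverse(0, 5)): [A, C, G, B, F, D, E]
After 6 (rotate_left(0, 6, k=5)): [D, E, A, C, G, B, F]
After 7 (swap(2, 0)): [A, E, D, C, G, B, F]
After 8 (swap(4, 1)): [A, G, D, C, E, B, F]
After 9 (swap(1, 0)): [G, A, D, C, E, B, F]
After 10 (swap(2, 4)): [G, A, E, C, D, B, F]
After 11 (swap(2, 3)): [G, A, C, E, D, B, F]
After 12 (swap(3, 4)): [G, A, C, D, E, B, F]
After 13 (swap(0, 6)): [F, A, C, D, E, B, G]
After 14 (swap(5, 0)): [B, A, C, D, E, F, G]
After 15 (swap(0, 1)): [A, B, C, D, E, F, G]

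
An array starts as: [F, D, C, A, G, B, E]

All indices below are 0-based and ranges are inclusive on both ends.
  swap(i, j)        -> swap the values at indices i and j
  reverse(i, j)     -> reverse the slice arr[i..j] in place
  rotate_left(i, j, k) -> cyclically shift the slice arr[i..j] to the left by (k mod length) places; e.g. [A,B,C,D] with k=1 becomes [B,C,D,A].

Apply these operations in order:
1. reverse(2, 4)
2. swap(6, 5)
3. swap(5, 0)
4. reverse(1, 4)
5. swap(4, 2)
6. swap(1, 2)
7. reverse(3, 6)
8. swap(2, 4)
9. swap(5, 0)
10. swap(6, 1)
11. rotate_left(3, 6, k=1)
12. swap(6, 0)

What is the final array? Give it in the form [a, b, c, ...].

After 1 (reverse(2, 4)): [F, D, G, A, C, B, E]
After 2 (swap(6, 5)): [F, D, G, A, C, E, B]
After 3 (swap(5, 0)): [E, D, G, A, C, F, B]
After 4 (reverse(1, 4)): [E, C, A, G, D, F, B]
After 5 (swap(4, 2)): [E, C, D, G, A, F, B]
After 6 (swap(1, 2)): [E, D, C, G, A, F, B]
After 7 (reverse(3, 6)): [E, D, C, B, F, A, G]
After 8 (swap(2, 4)): [E, D, F, B, C, A, G]
After 9 (swap(5, 0)): [A, D, F, B, C, E, G]
After 10 (swap(6, 1)): [A, G, F, B, C, E, D]
After 11 (rotate_left(3, 6, k=1)): [A, G, F, C, E, D, B]
After 12 (swap(6, 0)): [B, G, F, C, E, D, A]

Answer: [B, G, F, C, E, D, A]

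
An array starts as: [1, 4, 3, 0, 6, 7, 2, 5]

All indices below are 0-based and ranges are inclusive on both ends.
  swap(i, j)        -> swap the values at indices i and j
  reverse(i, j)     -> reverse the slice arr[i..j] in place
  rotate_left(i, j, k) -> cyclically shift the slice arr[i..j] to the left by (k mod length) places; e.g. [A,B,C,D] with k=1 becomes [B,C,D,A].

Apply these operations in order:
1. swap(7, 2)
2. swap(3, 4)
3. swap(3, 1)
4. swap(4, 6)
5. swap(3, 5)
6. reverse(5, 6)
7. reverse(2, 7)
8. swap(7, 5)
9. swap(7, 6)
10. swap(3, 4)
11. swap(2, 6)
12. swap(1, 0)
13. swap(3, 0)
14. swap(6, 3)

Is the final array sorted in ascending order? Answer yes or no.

After 1 (swap(7, 2)): [1, 4, 5, 0, 6, 7, 2, 3]
After 2 (swap(3, 4)): [1, 4, 5, 6, 0, 7, 2, 3]
After 3 (swap(3, 1)): [1, 6, 5, 4, 0, 7, 2, 3]
After 4 (swap(4, 6)): [1, 6, 5, 4, 2, 7, 0, 3]
After 5 (swap(3, 5)): [1, 6, 5, 7, 2, 4, 0, 3]
After 6 (reverse(5, 6)): [1, 6, 5, 7, 2, 0, 4, 3]
After 7 (reverse(2, 7)): [1, 6, 3, 4, 0, 2, 7, 5]
After 8 (swap(7, 5)): [1, 6, 3, 4, 0, 5, 7, 2]
After 9 (swap(7, 6)): [1, 6, 3, 4, 0, 5, 2, 7]
After 10 (swap(3, 4)): [1, 6, 3, 0, 4, 5, 2, 7]
After 11 (swap(2, 6)): [1, 6, 2, 0, 4, 5, 3, 7]
After 12 (swap(1, 0)): [6, 1, 2, 0, 4, 5, 3, 7]
After 13 (swap(3, 0)): [0, 1, 2, 6, 4, 5, 3, 7]
After 14 (swap(6, 3)): [0, 1, 2, 3, 4, 5, 6, 7]

Answer: yes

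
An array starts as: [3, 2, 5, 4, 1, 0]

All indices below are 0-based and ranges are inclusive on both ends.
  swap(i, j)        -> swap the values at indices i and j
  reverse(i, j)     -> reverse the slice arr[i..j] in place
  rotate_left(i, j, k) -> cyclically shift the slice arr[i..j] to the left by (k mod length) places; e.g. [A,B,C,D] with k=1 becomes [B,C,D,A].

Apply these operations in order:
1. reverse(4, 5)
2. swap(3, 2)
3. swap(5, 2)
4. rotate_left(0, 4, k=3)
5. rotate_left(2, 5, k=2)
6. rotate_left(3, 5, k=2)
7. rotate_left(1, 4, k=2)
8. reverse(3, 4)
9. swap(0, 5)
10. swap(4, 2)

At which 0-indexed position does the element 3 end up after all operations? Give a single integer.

After 1 (reverse(4, 5)): [3, 2, 5, 4, 0, 1]
After 2 (swap(3, 2)): [3, 2, 4, 5, 0, 1]
After 3 (swap(5, 2)): [3, 2, 1, 5, 0, 4]
After 4 (rotate_left(0, 4, k=3)): [5, 0, 3, 2, 1, 4]
After 5 (rotate_left(2, 5, k=2)): [5, 0, 1, 4, 3, 2]
After 6 (rotate_left(3, 5, k=2)): [5, 0, 1, 2, 4, 3]
After 7 (rotate_left(1, 4, k=2)): [5, 2, 4, 0, 1, 3]
After 8 (reverse(3, 4)): [5, 2, 4, 1, 0, 3]
After 9 (swap(0, 5)): [3, 2, 4, 1, 0, 5]
After 10 (swap(4, 2)): [3, 2, 0, 1, 4, 5]

Answer: 0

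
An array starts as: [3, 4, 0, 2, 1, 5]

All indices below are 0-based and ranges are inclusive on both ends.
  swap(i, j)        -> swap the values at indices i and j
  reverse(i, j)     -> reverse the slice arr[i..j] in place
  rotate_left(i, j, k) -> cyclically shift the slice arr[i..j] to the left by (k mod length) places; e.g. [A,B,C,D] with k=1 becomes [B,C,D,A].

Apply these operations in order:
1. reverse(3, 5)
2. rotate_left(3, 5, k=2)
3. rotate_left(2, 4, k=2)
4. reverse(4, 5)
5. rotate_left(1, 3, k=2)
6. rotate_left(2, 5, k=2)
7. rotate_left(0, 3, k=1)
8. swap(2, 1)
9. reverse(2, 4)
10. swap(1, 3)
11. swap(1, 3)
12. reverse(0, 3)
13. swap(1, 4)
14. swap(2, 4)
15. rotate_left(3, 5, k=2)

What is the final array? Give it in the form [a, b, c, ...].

After 1 (reverse(3, 5)): [3, 4, 0, 5, 1, 2]
After 2 (rotate_left(3, 5, k=2)): [3, 4, 0, 2, 5, 1]
After 3 (rotate_left(2, 4, k=2)): [3, 4, 5, 0, 2, 1]
After 4 (reverse(4, 5)): [3, 4, 5, 0, 1, 2]
After 5 (rotate_left(1, 3, k=2)): [3, 0, 4, 5, 1, 2]
After 6 (rotate_left(2, 5, k=2)): [3, 0, 1, 2, 4, 5]
After 7 (rotate_left(0, 3, k=1)): [0, 1, 2, 3, 4, 5]
After 8 (swap(2, 1)): [0, 2, 1, 3, 4, 5]
After 9 (reverse(2, 4)): [0, 2, 4, 3, 1, 5]
After 10 (swap(1, 3)): [0, 3, 4, 2, 1, 5]
After 11 (swap(1, 3)): [0, 2, 4, 3, 1, 5]
After 12 (reverse(0, 3)): [3, 4, 2, 0, 1, 5]
After 13 (swap(1, 4)): [3, 1, 2, 0, 4, 5]
After 14 (swap(2, 4)): [3, 1, 4, 0, 2, 5]
After 15 (rotate_left(3, 5, k=2)): [3, 1, 4, 5, 0, 2]

Answer: [3, 1, 4, 5, 0, 2]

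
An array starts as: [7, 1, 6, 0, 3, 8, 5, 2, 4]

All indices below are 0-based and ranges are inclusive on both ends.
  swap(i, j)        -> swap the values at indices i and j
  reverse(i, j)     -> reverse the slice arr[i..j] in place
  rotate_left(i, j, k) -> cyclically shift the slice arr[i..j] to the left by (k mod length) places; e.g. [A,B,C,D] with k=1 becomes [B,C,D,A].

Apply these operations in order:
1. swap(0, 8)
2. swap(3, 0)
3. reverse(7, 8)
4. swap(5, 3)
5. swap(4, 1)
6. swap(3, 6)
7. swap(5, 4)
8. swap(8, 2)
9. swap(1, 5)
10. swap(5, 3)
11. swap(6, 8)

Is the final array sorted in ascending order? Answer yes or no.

After 1 (swap(0, 8)): [4, 1, 6, 0, 3, 8, 5, 2, 7]
After 2 (swap(3, 0)): [0, 1, 6, 4, 3, 8, 5, 2, 7]
After 3 (reverse(7, 8)): [0, 1, 6, 4, 3, 8, 5, 7, 2]
After 4 (swap(5, 3)): [0, 1, 6, 8, 3, 4, 5, 7, 2]
After 5 (swap(4, 1)): [0, 3, 6, 8, 1, 4, 5, 7, 2]
After 6 (swap(3, 6)): [0, 3, 6, 5, 1, 4, 8, 7, 2]
After 7 (swap(5, 4)): [0, 3, 6, 5, 4, 1, 8, 7, 2]
After 8 (swap(8, 2)): [0, 3, 2, 5, 4, 1, 8, 7, 6]
After 9 (swap(1, 5)): [0, 1, 2, 5, 4, 3, 8, 7, 6]
After 10 (swap(5, 3)): [0, 1, 2, 3, 4, 5, 8, 7, 6]
After 11 (swap(6, 8)): [0, 1, 2, 3, 4, 5, 6, 7, 8]

Answer: yes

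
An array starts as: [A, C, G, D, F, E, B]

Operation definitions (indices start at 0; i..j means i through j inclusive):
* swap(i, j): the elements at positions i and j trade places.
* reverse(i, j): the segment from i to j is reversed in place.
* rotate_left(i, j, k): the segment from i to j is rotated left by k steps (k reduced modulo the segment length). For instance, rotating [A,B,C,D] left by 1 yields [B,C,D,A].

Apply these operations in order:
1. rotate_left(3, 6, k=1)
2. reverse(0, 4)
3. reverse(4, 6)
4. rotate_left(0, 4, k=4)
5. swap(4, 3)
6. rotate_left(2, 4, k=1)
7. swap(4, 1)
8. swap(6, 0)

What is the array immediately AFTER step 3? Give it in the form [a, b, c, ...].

After 1 (rotate_left(3, 6, k=1)): [A, C, G, F, E, B, D]
After 2 (reverse(0, 4)): [E, F, G, C, A, B, D]
After 3 (reverse(4, 6)): [E, F, G, C, D, B, A]

Answer: [E, F, G, C, D, B, A]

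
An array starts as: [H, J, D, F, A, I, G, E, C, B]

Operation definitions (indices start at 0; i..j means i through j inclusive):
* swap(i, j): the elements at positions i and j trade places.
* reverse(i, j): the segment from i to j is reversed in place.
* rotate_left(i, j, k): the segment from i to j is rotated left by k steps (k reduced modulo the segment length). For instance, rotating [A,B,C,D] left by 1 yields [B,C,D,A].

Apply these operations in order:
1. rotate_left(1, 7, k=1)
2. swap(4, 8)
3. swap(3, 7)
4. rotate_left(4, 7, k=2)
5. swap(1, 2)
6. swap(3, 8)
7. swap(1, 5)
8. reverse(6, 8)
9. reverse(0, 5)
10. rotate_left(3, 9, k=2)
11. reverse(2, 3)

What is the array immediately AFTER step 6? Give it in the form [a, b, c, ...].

After 1 (rotate_left(1, 7, k=1)): [H, D, F, A, I, G, E, J, C, B]
After 2 (swap(4, 8)): [H, D, F, A, C, G, E, J, I, B]
After 3 (swap(3, 7)): [H, D, F, J, C, G, E, A, I, B]
After 4 (rotate_left(4, 7, k=2)): [H, D, F, J, E, A, C, G, I, B]
After 5 (swap(1, 2)): [H, F, D, J, E, A, C, G, I, B]
After 6 (swap(3, 8)): [H, F, D, I, E, A, C, G, J, B]

Answer: [H, F, D, I, E, A, C, G, J, B]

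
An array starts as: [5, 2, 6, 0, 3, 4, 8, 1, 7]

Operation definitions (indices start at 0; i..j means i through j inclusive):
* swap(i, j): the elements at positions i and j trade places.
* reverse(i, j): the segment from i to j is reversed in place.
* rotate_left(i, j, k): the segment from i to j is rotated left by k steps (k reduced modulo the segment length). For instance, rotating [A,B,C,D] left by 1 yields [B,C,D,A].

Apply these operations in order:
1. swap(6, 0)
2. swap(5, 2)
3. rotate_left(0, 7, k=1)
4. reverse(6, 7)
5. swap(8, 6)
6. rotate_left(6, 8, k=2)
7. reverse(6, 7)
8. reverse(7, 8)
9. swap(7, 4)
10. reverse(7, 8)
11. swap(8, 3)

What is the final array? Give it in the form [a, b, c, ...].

Answer: [2, 4, 0, 6, 1, 5, 7, 8, 3]

Derivation:
After 1 (swap(6, 0)): [8, 2, 6, 0, 3, 4, 5, 1, 7]
After 2 (swap(5, 2)): [8, 2, 4, 0, 3, 6, 5, 1, 7]
After 3 (rotate_left(0, 7, k=1)): [2, 4, 0, 3, 6, 5, 1, 8, 7]
After 4 (reverse(6, 7)): [2, 4, 0, 3, 6, 5, 8, 1, 7]
After 5 (swap(8, 6)): [2, 4, 0, 3, 6, 5, 7, 1, 8]
After 6 (rotate_left(6, 8, k=2)): [2, 4, 0, 3, 6, 5, 8, 7, 1]
After 7 (reverse(6, 7)): [2, 4, 0, 3, 6, 5, 7, 8, 1]
After 8 (reverse(7, 8)): [2, 4, 0, 3, 6, 5, 7, 1, 8]
After 9 (swap(7, 4)): [2, 4, 0, 3, 1, 5, 7, 6, 8]
After 10 (reverse(7, 8)): [2, 4, 0, 3, 1, 5, 7, 8, 6]
After 11 (swap(8, 3)): [2, 4, 0, 6, 1, 5, 7, 8, 3]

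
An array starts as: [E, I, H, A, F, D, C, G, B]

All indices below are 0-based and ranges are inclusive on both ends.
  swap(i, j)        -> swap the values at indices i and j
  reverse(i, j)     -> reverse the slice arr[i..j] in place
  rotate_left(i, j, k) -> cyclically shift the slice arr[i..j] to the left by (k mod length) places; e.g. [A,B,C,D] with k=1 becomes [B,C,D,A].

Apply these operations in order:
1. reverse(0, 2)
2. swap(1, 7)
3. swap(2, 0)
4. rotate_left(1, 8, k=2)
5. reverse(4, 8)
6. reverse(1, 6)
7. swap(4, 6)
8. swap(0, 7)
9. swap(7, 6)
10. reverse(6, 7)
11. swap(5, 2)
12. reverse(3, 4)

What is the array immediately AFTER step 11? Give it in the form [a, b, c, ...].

After 1 (reverse(0, 2)): [H, I, E, A, F, D, C, G, B]
After 2 (swap(1, 7)): [H, G, E, A, F, D, C, I, B]
After 3 (swap(2, 0)): [E, G, H, A, F, D, C, I, B]
After 4 (rotate_left(1, 8, k=2)): [E, A, F, D, C, I, B, G, H]
After 5 (reverse(4, 8)): [E, A, F, D, H, G, B, I, C]
After 6 (reverse(1, 6)): [E, B, G, H, D, F, A, I, C]
After 7 (swap(4, 6)): [E, B, G, H, A, F, D, I, C]
After 8 (swap(0, 7)): [I, B, G, H, A, F, D, E, C]
After 9 (swap(7, 6)): [I, B, G, H, A, F, E, D, C]
After 10 (reverse(6, 7)): [I, B, G, H, A, F, D, E, C]
After 11 (swap(5, 2)): [I, B, F, H, A, G, D, E, C]

Answer: [I, B, F, H, A, G, D, E, C]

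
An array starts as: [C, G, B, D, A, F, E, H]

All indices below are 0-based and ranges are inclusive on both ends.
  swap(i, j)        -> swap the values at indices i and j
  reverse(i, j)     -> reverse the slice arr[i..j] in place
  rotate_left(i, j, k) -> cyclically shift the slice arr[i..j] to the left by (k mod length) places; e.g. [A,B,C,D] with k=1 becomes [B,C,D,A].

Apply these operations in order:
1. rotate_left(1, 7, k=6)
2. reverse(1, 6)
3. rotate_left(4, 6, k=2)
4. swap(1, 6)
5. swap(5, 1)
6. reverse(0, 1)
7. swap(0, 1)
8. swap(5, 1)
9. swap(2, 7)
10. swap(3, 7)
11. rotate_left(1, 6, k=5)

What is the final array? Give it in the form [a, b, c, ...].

Answer: [C, F, G, E, A, H, B, D]

Derivation:
After 1 (rotate_left(1, 7, k=6)): [C, H, G, B, D, A, F, E]
After 2 (reverse(1, 6)): [C, F, A, D, B, G, H, E]
After 3 (rotate_left(4, 6, k=2)): [C, F, A, D, H, B, G, E]
After 4 (swap(1, 6)): [C, G, A, D, H, B, F, E]
After 5 (swap(5, 1)): [C, B, A, D, H, G, F, E]
After 6 (reverse(0, 1)): [B, C, A, D, H, G, F, E]
After 7 (swap(0, 1)): [C, B, A, D, H, G, F, E]
After 8 (swap(5, 1)): [C, G, A, D, H, B, F, E]
After 9 (swap(2, 7)): [C, G, E, D, H, B, F, A]
After 10 (swap(3, 7)): [C, G, E, A, H, B, F, D]
After 11 (rotate_left(1, 6, k=5)): [C, F, G, E, A, H, B, D]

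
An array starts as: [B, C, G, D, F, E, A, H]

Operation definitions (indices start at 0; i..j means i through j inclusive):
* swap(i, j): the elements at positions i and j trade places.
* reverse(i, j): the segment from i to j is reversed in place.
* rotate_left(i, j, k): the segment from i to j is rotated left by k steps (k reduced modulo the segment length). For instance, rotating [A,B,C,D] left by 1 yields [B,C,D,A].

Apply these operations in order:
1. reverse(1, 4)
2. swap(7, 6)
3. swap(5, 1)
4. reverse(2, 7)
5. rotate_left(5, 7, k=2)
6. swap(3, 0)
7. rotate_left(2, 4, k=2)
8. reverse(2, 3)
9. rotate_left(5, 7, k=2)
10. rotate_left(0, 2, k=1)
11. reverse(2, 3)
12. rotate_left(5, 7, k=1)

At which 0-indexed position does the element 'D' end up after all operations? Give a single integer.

Answer: 5

Derivation:
After 1 (reverse(1, 4)): [B, F, D, G, C, E, A, H]
After 2 (swap(7, 6)): [B, F, D, G, C, E, H, A]
After 3 (swap(5, 1)): [B, E, D, G, C, F, H, A]
After 4 (reverse(2, 7)): [B, E, A, H, F, C, G, D]
After 5 (rotate_left(5, 7, k=2)): [B, E, A, H, F, D, C, G]
After 6 (swap(3, 0)): [H, E, A, B, F, D, C, G]
After 7 (rotate_left(2, 4, k=2)): [H, E, F, A, B, D, C, G]
After 8 (reverse(2, 3)): [H, E, A, F, B, D, C, G]
After 9 (rotate_left(5, 7, k=2)): [H, E, A, F, B, G, D, C]
After 10 (rotate_left(0, 2, k=1)): [E, A, H, F, B, G, D, C]
After 11 (reverse(2, 3)): [E, A, F, H, B, G, D, C]
After 12 (rotate_left(5, 7, k=1)): [E, A, F, H, B, D, C, G]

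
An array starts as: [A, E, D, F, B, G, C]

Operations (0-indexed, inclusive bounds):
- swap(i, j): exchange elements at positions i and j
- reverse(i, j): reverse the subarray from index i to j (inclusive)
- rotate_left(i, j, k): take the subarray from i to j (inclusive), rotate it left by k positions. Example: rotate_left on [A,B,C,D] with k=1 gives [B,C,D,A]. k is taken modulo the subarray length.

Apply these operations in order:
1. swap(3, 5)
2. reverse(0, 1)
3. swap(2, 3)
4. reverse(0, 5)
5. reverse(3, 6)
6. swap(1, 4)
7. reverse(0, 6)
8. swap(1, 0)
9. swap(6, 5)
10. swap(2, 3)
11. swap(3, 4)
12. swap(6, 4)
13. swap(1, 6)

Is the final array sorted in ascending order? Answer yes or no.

After 1 (swap(3, 5)): [A, E, D, G, B, F, C]
After 2 (reverse(0, 1)): [E, A, D, G, B, F, C]
After 3 (swap(2, 3)): [E, A, G, D, B, F, C]
After 4 (reverse(0, 5)): [F, B, D, G, A, E, C]
After 5 (reverse(3, 6)): [F, B, D, C, E, A, G]
After 6 (swap(1, 4)): [F, E, D, C, B, A, G]
After 7 (reverse(0, 6)): [G, A, B, C, D, E, F]
After 8 (swap(1, 0)): [A, G, B, C, D, E, F]
After 9 (swap(6, 5)): [A, G, B, C, D, F, E]
After 10 (swap(2, 3)): [A, G, C, B, D, F, E]
After 11 (swap(3, 4)): [A, G, C, D, B, F, E]
After 12 (swap(6, 4)): [A, G, C, D, E, F, B]
After 13 (swap(1, 6)): [A, B, C, D, E, F, G]

Answer: yes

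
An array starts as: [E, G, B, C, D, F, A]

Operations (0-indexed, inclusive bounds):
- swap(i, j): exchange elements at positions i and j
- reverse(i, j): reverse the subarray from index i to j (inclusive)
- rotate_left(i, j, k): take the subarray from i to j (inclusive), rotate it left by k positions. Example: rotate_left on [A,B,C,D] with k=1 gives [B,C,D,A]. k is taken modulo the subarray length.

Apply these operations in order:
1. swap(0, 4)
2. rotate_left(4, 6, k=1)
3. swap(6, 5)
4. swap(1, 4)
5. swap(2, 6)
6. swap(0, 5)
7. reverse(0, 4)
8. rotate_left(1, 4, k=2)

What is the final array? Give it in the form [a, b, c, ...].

Answer: [G, F, E, C, A, D, B]

Derivation:
After 1 (swap(0, 4)): [D, G, B, C, E, F, A]
After 2 (rotate_left(4, 6, k=1)): [D, G, B, C, F, A, E]
After 3 (swap(6, 5)): [D, G, B, C, F, E, A]
After 4 (swap(1, 4)): [D, F, B, C, G, E, A]
After 5 (swap(2, 6)): [D, F, A, C, G, E, B]
After 6 (swap(0, 5)): [E, F, A, C, G, D, B]
After 7 (reverse(0, 4)): [G, C, A, F, E, D, B]
After 8 (rotate_left(1, 4, k=2)): [G, F, E, C, A, D, B]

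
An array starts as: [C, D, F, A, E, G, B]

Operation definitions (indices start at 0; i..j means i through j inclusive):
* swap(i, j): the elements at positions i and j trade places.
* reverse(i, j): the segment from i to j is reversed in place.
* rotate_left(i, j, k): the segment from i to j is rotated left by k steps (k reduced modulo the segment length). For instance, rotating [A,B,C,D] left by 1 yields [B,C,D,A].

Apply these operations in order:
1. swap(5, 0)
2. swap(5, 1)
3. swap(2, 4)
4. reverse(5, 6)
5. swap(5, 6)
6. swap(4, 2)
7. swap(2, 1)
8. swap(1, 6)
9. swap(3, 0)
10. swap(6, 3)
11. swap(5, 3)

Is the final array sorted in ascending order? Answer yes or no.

Answer: yes

Derivation:
After 1 (swap(5, 0)): [G, D, F, A, E, C, B]
After 2 (swap(5, 1)): [G, C, F, A, E, D, B]
After 3 (swap(2, 4)): [G, C, E, A, F, D, B]
After 4 (reverse(5, 6)): [G, C, E, A, F, B, D]
After 5 (swap(5, 6)): [G, C, E, A, F, D, B]
After 6 (swap(4, 2)): [G, C, F, A, E, D, B]
After 7 (swap(2, 1)): [G, F, C, A, E, D, B]
After 8 (swap(1, 6)): [G, B, C, A, E, D, F]
After 9 (swap(3, 0)): [A, B, C, G, E, D, F]
After 10 (swap(6, 3)): [A, B, C, F, E, D, G]
After 11 (swap(5, 3)): [A, B, C, D, E, F, G]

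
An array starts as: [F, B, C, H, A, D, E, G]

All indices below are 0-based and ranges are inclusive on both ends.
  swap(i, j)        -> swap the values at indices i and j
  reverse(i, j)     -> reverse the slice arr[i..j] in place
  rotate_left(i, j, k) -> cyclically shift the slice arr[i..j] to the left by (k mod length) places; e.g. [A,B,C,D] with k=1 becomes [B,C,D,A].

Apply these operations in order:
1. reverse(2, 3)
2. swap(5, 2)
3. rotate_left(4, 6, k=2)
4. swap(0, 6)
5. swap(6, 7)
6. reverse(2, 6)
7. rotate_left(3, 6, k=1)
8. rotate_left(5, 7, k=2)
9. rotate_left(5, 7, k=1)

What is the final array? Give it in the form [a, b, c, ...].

Answer: [H, B, G, E, C, D, A, F]

Derivation:
After 1 (reverse(2, 3)): [F, B, H, C, A, D, E, G]
After 2 (swap(5, 2)): [F, B, D, C, A, H, E, G]
After 3 (rotate_left(4, 6, k=2)): [F, B, D, C, E, A, H, G]
After 4 (swap(0, 6)): [H, B, D, C, E, A, F, G]
After 5 (swap(6, 7)): [H, B, D, C, E, A, G, F]
After 6 (reverse(2, 6)): [H, B, G, A, E, C, D, F]
After 7 (rotate_left(3, 6, k=1)): [H, B, G, E, C, D, A, F]
After 8 (rotate_left(5, 7, k=2)): [H, B, G, E, C, F, D, A]
After 9 (rotate_left(5, 7, k=1)): [H, B, G, E, C, D, A, F]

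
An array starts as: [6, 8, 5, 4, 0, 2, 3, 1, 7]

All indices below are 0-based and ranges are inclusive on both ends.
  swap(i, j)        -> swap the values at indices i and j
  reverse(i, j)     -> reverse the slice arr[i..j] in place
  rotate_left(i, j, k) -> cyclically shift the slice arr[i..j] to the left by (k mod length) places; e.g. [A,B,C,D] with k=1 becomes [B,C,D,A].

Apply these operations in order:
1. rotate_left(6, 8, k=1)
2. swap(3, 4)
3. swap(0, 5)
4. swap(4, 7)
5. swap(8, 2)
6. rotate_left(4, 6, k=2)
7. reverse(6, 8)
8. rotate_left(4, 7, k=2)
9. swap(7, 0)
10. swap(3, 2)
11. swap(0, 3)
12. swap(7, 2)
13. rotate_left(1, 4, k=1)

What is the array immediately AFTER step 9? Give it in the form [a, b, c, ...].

Answer: [7, 8, 3, 0, 5, 4, 1, 2, 6]

Derivation:
After 1 (rotate_left(6, 8, k=1)): [6, 8, 5, 4, 0, 2, 1, 7, 3]
After 2 (swap(3, 4)): [6, 8, 5, 0, 4, 2, 1, 7, 3]
After 3 (swap(0, 5)): [2, 8, 5, 0, 4, 6, 1, 7, 3]
After 4 (swap(4, 7)): [2, 8, 5, 0, 7, 6, 1, 4, 3]
After 5 (swap(8, 2)): [2, 8, 3, 0, 7, 6, 1, 4, 5]
After 6 (rotate_left(4, 6, k=2)): [2, 8, 3, 0, 1, 7, 6, 4, 5]
After 7 (reverse(6, 8)): [2, 8, 3, 0, 1, 7, 5, 4, 6]
After 8 (rotate_left(4, 7, k=2)): [2, 8, 3, 0, 5, 4, 1, 7, 6]
After 9 (swap(7, 0)): [7, 8, 3, 0, 5, 4, 1, 2, 6]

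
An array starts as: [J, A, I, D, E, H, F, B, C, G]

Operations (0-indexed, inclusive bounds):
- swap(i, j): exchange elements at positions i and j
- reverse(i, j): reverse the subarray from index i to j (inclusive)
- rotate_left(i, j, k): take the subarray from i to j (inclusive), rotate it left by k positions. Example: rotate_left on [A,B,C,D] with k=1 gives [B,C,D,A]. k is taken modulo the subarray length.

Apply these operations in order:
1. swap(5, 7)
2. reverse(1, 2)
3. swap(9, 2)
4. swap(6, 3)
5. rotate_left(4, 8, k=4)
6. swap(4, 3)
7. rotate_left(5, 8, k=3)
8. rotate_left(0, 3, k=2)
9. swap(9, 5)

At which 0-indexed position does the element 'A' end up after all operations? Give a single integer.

After 1 (swap(5, 7)): [J, A, I, D, E, B, F, H, C, G]
After 2 (reverse(1, 2)): [J, I, A, D, E, B, F, H, C, G]
After 3 (swap(9, 2)): [J, I, G, D, E, B, F, H, C, A]
After 4 (swap(6, 3)): [J, I, G, F, E, B, D, H, C, A]
After 5 (rotate_left(4, 8, k=4)): [J, I, G, F, C, E, B, D, H, A]
After 6 (swap(4, 3)): [J, I, G, C, F, E, B, D, H, A]
After 7 (rotate_left(5, 8, k=3)): [J, I, G, C, F, H, E, B, D, A]
After 8 (rotate_left(0, 3, k=2)): [G, C, J, I, F, H, E, B, D, A]
After 9 (swap(9, 5)): [G, C, J, I, F, A, E, B, D, H]

Answer: 5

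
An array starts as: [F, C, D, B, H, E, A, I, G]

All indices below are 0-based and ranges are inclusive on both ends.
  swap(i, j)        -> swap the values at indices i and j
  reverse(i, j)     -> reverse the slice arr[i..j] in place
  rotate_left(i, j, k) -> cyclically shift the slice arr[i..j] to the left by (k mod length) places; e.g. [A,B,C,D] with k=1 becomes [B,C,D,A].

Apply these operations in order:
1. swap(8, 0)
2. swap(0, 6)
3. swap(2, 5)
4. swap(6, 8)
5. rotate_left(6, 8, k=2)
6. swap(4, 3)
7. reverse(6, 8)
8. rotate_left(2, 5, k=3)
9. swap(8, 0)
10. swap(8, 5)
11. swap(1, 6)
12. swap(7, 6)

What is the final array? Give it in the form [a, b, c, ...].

After 1 (swap(8, 0)): [G, C, D, B, H, E, A, I, F]
After 2 (swap(0, 6)): [A, C, D, B, H, E, G, I, F]
After 3 (swap(2, 5)): [A, C, E, B, H, D, G, I, F]
After 4 (swap(6, 8)): [A, C, E, B, H, D, F, I, G]
After 5 (rotate_left(6, 8, k=2)): [A, C, E, B, H, D, G, F, I]
After 6 (swap(4, 3)): [A, C, E, H, B, D, G, F, I]
After 7 (reverse(6, 8)): [A, C, E, H, B, D, I, F, G]
After 8 (rotate_left(2, 5, k=3)): [A, C, D, E, H, B, I, F, G]
After 9 (swap(8, 0)): [G, C, D, E, H, B, I, F, A]
After 10 (swap(8, 5)): [G, C, D, E, H, A, I, F, B]
After 11 (swap(1, 6)): [G, I, D, E, H, A, C, F, B]
After 12 (swap(7, 6)): [G, I, D, E, H, A, F, C, B]

Answer: [G, I, D, E, H, A, F, C, B]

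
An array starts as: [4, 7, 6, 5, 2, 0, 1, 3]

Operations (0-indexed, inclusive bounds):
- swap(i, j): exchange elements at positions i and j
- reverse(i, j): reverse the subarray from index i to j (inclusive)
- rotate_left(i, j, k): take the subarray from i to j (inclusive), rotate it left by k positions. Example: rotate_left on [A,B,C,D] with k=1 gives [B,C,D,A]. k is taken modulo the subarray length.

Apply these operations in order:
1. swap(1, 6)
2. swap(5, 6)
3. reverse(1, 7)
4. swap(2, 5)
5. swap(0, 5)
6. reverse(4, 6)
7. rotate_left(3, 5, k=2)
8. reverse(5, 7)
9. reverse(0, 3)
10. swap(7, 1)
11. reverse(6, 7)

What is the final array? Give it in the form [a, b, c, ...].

Answer: [4, 6, 3, 0, 7, 1, 5, 2]

Derivation:
After 1 (swap(1, 6)): [4, 1, 6, 5, 2, 0, 7, 3]
After 2 (swap(5, 6)): [4, 1, 6, 5, 2, 7, 0, 3]
After 3 (reverse(1, 7)): [4, 3, 0, 7, 2, 5, 6, 1]
After 4 (swap(2, 5)): [4, 3, 5, 7, 2, 0, 6, 1]
After 5 (swap(0, 5)): [0, 3, 5, 7, 2, 4, 6, 1]
After 6 (reverse(4, 6)): [0, 3, 5, 7, 6, 4, 2, 1]
After 7 (rotate_left(3, 5, k=2)): [0, 3, 5, 4, 7, 6, 2, 1]
After 8 (reverse(5, 7)): [0, 3, 5, 4, 7, 1, 2, 6]
After 9 (reverse(0, 3)): [4, 5, 3, 0, 7, 1, 2, 6]
After 10 (swap(7, 1)): [4, 6, 3, 0, 7, 1, 2, 5]
After 11 (reverse(6, 7)): [4, 6, 3, 0, 7, 1, 5, 2]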